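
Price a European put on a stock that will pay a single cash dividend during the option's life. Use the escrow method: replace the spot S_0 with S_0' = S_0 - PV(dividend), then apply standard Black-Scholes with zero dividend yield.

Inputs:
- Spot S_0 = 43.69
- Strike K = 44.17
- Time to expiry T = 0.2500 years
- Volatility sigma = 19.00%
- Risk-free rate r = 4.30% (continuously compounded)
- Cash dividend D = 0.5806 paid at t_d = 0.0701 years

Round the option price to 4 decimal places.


PV(D) = D * exp(-r * t_d) = 0.5806 * 0.99699024 = 0.57885253
S_0' = S_0 - PV(D) = 43.6900 - 0.57885253 = 43.11114747
d1 = (ln(S_0'/K) + (r + sigma^2/2)*T) / (sigma*sqrt(T)) = -0.09475495
d2 = d1 - sigma*sqrt(T) = -0.18975495
exp(-rT) = 0.98930757
N(-d1) = 0.53774526; N(-d2) = 0.57524942
P = K * exp(-rT) * N(-d2) - S_0' * N(-d1) = 44.1700 * 0.98930757 * 0.57524942 - 43.11114747 * 0.53774526 = 1.9543

Answer: Price = 1.9543


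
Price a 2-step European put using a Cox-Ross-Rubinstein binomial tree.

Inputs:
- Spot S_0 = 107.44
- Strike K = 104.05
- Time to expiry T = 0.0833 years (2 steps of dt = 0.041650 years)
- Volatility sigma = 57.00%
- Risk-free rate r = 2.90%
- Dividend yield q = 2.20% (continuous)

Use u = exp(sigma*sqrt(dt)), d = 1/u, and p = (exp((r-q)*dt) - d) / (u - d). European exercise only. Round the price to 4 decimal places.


Answer: Price = V(0,0) = 5.2555

Derivation:
dt = T/N = 0.041650
u = exp(sigma*sqrt(dt)) = 1.123364; d = 1/u = 0.890184
p = (exp((r-q)*dt) - d) / (u - d) = 0.472201
Discount per step: exp(-r*dt) = 0.998793
Stock lattice S(k, i) with i counting down-moves:
  k=0: S(0,0) = 107.4400
  k=1: S(1,0) = 120.6942; S(1,1) = 95.6413
  k=2: S(2,0) = 135.5835; S(2,1) = 107.4400; S(2,2) = 85.1383
Terminal payoffs V(N, i) = max(K - S_T, 0):
  V(2,0) = 0.000000; V(2,1) = 0.000000; V(2,2) = 18.911651
Backward induction: V(k, i) = exp(-r*dt) * [p * V(k+1, i) + (1-p) * V(k+1, i+1)].
  V(1,0) = exp(-r*dt) * [p*0.000000 + (1-p)*0.000000] = 0.000000
  V(1,1) = exp(-r*dt) * [p*0.000000 + (1-p)*18.911651] = 9.969494
  V(0,0) = exp(-r*dt) * [p*0.000000 + (1-p)*9.969494] = 5.255534


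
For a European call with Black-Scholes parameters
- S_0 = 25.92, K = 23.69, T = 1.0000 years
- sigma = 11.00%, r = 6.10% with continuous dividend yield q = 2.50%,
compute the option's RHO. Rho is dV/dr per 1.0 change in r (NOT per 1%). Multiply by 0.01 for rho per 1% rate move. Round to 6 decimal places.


d1 = 1.2001077574; d2 = 1.0901077574
phi(d1) = 0.1941609455; exp(-qT) = 0.9753099120; exp(-rT) = 0.9408232398
N(d2) = 0.8621671602
Rho = K*T*exp(-rT)*N(d2) = 23.6900 * 1.0000 * 0.9408232398 * 0.8621671602 = 19.216070

Answer: Rho = 19.216070


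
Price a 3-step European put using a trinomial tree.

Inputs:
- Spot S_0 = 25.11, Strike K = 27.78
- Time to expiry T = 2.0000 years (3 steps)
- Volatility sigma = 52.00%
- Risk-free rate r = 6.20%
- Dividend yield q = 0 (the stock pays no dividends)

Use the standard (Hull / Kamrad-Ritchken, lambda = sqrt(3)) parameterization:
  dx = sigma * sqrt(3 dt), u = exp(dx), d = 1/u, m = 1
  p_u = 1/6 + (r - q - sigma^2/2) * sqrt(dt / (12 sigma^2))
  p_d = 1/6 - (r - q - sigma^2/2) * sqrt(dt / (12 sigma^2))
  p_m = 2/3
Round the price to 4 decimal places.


dt = T/N = 0.666667; dx = sigma*sqrt(3*dt) = 0.735391
u = exp(dx) = 2.086298; d = 1/u = 0.479318
p_u = 0.133487, p_m = 0.666667, p_d = 0.199846
Discount per step: exp(-r*dt) = 0.959509
Stock lattice S(k, j) with j the centered position index:
  k=0: S(0,+0) = 25.1100
  k=1: S(1,-1) = 12.0357; S(1,+0) = 25.1100; S(1,+1) = 52.3869
  k=2: S(2,-2) = 5.7689; S(2,-1) = 12.0357; S(2,+0) = 25.1100; S(2,+1) = 52.3869; S(2,+2) = 109.2947
  k=3: S(3,-3) = 2.7651; S(3,-2) = 5.7689; S(3,-1) = 12.0357; S(3,+0) = 25.1100; S(3,+1) = 52.3869; S(3,+2) = 109.2947; S(3,+3) = 228.0214
Terminal payoffs V(N, j) = max(K - S_T, 0):
  V(3,-3) = 25.014855; V(3,-2) = 22.011085; V(3,-1) = 15.744325; V(3,+0) = 2.670000; V(3,+1) = 0.000000; V(3,+2) = 0.000000; V(3,+3) = 0.000000
Backward induction: V(k, j) = exp(-r*dt) * [p_u * V(k+1, j+1) + p_m * V(k+1, j) + p_d * V(k+1, j-1)]
  V(2,-2) = exp(-r*dt) * [p_u*15.744325 + p_m*22.011085 + p_d*25.014855] = 20.893166
  V(2,-1) = exp(-r*dt) * [p_u*2.670000 + p_m*15.744325 + p_d*22.011085] = 14.633918
  V(2,+0) = exp(-r*dt) * [p_u*0.000000 + p_m*2.670000 + p_d*15.744325] = 4.726970
  V(2,+1) = exp(-r*dt) * [p_u*0.000000 + p_m*0.000000 + p_d*2.670000] = 0.511984
  V(2,+2) = exp(-r*dt) * [p_u*0.000000 + p_m*0.000000 + p_d*0.000000] = 0.000000
  V(1,-1) = exp(-r*dt) * [p_u*4.726970 + p_m*14.633918 + p_d*20.893166] = 13.972715
  V(1,+0) = exp(-r*dt) * [p_u*0.511984 + p_m*4.726970 + p_d*14.633918] = 5.895408
  V(1,+1) = exp(-r*dt) * [p_u*0.000000 + p_m*0.511984 + p_d*4.726970] = 1.233919
  V(0,+0) = exp(-r*dt) * [p_u*1.233919 + p_m*5.895408 + p_d*13.972715] = 6.608504

Answer: Price = V(0,0) = 6.6085


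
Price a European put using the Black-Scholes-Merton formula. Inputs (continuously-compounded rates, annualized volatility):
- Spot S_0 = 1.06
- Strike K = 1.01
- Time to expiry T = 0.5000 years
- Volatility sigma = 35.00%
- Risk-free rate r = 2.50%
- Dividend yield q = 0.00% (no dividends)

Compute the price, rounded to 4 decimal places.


Answer: Price = 0.0731

Derivation:
d1 = (ln(S/K) + (r - q + 0.5*sigma^2) * T) / (sigma * sqrt(T)) = 0.36948785
d2 = d1 - sigma * sqrt(T) = 0.12200048
exp(-rT) = 0.98757780; exp(-qT) = 1.00000000
P = K * exp(-rT) * N(-d2) - S_0 * exp(-qT) * N(-d1)
N(-d1) = 0.35588206; N(-d2) = 0.45144932
P = 1.0100 * 0.98757780 * 0.45144932 - 1.0600 * 1.00000000 * 0.35588206 = 0.0731


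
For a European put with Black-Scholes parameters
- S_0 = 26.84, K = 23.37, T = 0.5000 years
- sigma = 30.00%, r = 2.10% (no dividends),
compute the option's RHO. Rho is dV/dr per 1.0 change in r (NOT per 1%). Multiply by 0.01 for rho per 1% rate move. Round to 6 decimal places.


Answer: Rho = -3.186433

Derivation:
d1 = 0.8081766814; d2 = 0.5960446471
phi(d1) = 0.2877931439; exp(-qT) = 1.0000000000; exp(-rT) = 0.9895549326
N(-d2) = 0.2755727004
Rho = -K*T*exp(-rT)*N(-d2) = -23.3700 * 0.5000 * 0.9895549326 * 0.2755727004 = -3.186433


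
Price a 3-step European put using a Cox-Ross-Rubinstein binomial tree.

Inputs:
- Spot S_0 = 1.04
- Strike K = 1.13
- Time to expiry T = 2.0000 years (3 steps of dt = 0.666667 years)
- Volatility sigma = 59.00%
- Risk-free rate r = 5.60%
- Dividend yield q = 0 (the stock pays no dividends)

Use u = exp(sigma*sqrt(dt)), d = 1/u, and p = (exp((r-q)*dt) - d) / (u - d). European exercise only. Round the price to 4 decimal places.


Answer: Price = V(0,0) = 0.3393

Derivation:
dt = T/N = 0.666667
u = exp(sigma*sqrt(dt)) = 1.618877; d = 1/u = 0.617712
p = (exp((r-q)*dt) - d) / (u - d) = 0.419838
Discount per step: exp(-r*dt) = 0.963355
Stock lattice S(k, i) with i counting down-moves:
  k=0: S(0,0) = 1.0400
  k=1: S(1,0) = 1.6836; S(1,1) = 0.6424
  k=2: S(2,0) = 2.7256; S(2,1) = 1.0400; S(2,2) = 0.3968
  k=3: S(3,0) = 4.4124; S(3,1) = 1.6836; S(3,2) = 0.6424; S(3,3) = 0.2451
Terminal payoffs V(N, i) = max(K - S_T, 0):
  V(3,0) = 0.000000; V(3,1) = 0.000000; V(3,2) = 0.487580; V(3,3) = 0.884873
Backward induction: V(k, i) = exp(-r*dt) * [p * V(k+1, i) + (1-p) * V(k+1, i+1)].
  V(2,0) = exp(-r*dt) * [p*0.000000 + (1-p)*0.000000] = 0.000000
  V(2,1) = exp(-r*dt) * [p*0.000000 + (1-p)*0.487580] = 0.272509
  V(2,2) = exp(-r*dt) * [p*0.487580 + (1-p)*0.884873] = 0.691760
  V(1,0) = exp(-r*dt) * [p*0.000000 + (1-p)*0.272509] = 0.152306
  V(1,1) = exp(-r*dt) * [p*0.272509 + (1-p)*0.691760] = 0.496844
  V(0,0) = exp(-r*dt) * [p*0.152306 + (1-p)*0.496844] = 0.339288


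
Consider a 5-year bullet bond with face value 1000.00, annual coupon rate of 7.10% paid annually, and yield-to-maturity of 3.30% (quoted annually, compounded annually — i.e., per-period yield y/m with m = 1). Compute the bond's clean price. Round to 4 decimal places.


Answer: Price = 1172.5482

Derivation:
Coupon per period c = face * coupon_rate / m = 71.000000
Periods per year m = 1; per-period yield y/m = 0.033000
Number of cashflows N = 5
Cashflows (t years, CF_t, discount factor 1/(1+y/m)^(m*t), PV):
  t = 1.0000: CF_t = 71.000000, DF = 0.968054, PV = 68.731849
  t = 2.0000: CF_t = 71.000000, DF = 0.937129, PV = 66.536156
  t = 3.0000: CF_t = 71.000000, DF = 0.907192, PV = 64.410606
  t = 4.0000: CF_t = 71.000000, DF = 0.878211, PV = 62.352958
  t = 5.0000: CF_t = 1071.000000, DF = 0.850156, PV = 910.516590
Price P = sum_t PV_t = 1172.548159


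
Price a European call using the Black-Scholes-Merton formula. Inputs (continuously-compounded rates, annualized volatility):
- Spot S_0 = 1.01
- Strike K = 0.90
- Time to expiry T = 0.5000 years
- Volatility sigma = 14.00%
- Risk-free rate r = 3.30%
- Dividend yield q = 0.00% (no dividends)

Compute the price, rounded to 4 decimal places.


Answer: Price = 0.1287

Derivation:
d1 = (ln(S/K) + (r - q + 0.5*sigma^2) * T) / (sigma * sqrt(T)) = 1.38098809
d2 = d1 - sigma * sqrt(T) = 1.28199315
exp(-rT) = 0.98363538; exp(-qT) = 1.00000000
C = S_0 * exp(-qT) * N(d1) - K * exp(-rT) * N(d2)
N(d1) = 0.91635869; N(d2) = 0.90007747
C = 1.0100 * 1.00000000 * 0.91635869 - 0.9000 * 0.98363538 * 0.90007747 = 0.1287


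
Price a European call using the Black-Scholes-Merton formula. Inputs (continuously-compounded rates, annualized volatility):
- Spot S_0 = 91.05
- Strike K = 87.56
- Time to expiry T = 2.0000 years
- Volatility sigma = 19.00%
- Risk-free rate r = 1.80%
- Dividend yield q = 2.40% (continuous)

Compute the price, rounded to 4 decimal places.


d1 = (ln(S/K) + (r - q + 0.5*sigma^2) * T) / (sigma * sqrt(T)) = 0.23514848
d2 = d1 - sigma * sqrt(T) = -0.03355209
exp(-rT) = 0.96464029; exp(-qT) = 0.95313379
C = S_0 * exp(-qT) * N(d1) - K * exp(-rT) * N(d2)
N(d1) = 0.59295326; N(d2) = 0.48661716
C = 91.0500 * 0.95313379 * 0.59295326 - 87.5600 * 0.96464029 * 0.48661716 = 10.3566

Answer: Price = 10.3566


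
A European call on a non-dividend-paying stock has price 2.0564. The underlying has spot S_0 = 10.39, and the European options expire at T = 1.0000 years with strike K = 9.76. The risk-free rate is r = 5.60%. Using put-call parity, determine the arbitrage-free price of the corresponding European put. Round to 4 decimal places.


Answer: Put price = 0.8949

Derivation:
Put-call parity: C - P = S_0 * exp(-qT) - K * exp(-rT).
S_0 * exp(-qT) = 10.3900 * 1.00000000 = 10.39000000
K * exp(-rT) = 9.7600 * 0.94553914 = 9.22846197
P = C - S*exp(-qT) + K*exp(-rT)
P = 2.0564 - 10.39000000 + 9.22846197 = 0.8949


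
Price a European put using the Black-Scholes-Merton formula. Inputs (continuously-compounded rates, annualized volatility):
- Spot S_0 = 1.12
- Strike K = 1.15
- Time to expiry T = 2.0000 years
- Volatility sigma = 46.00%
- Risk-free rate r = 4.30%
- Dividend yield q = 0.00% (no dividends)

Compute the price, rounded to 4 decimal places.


Answer: Price = 0.2461

Derivation:
d1 = (ln(S/K) + (r - q + 0.5*sigma^2) * T) / (sigma * sqrt(T)) = 0.41683444
d2 = d1 - sigma * sqrt(T) = -0.23370380
exp(-rT) = 0.91759423; exp(-qT) = 1.00000000
P = K * exp(-rT) * N(-d2) - S_0 * exp(-qT) * N(-d1)
N(-d1) = 0.33839975; N(-d2) = 0.59239253
P = 1.1500 * 0.91759423 * 0.59239253 - 1.1200 * 1.00000000 * 0.33839975 = 0.2461


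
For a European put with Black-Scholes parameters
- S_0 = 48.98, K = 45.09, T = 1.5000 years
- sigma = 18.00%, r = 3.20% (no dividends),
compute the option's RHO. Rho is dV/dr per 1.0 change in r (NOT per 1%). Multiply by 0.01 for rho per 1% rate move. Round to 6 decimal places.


d1 = 0.7033281548; d2 = 0.4828740780
phi(d1) = 0.3115255942; exp(-qT) = 1.0000000000; exp(-rT) = 0.9531337871
N(-d2) = 0.3145925742
Rho = -K*T*exp(-rT)*N(-d2) = -45.0900 * 1.5000 * 0.9531337871 * 0.3145925742 = -20.280274

Answer: Rho = -20.280274


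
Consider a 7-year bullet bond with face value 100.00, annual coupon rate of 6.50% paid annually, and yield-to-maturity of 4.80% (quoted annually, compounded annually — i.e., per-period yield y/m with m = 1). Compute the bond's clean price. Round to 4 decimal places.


Coupon per period c = face * coupon_rate / m = 6.500000
Periods per year m = 1; per-period yield y/m = 0.048000
Number of cashflows N = 7
Cashflows (t years, CF_t, discount factor 1/(1+y/m)^(m*t), PV):
  t = 1.0000: CF_t = 6.500000, DF = 0.954198, PV = 6.202290
  t = 2.0000: CF_t = 6.500000, DF = 0.910495, PV = 5.918216
  t = 3.0000: CF_t = 6.500000, DF = 0.868793, PV = 5.647152
  t = 4.0000: CF_t = 6.500000, DF = 0.829001, PV = 5.388504
  t = 5.0000: CF_t = 6.500000, DF = 0.791031, PV = 5.141702
  t = 6.0000: CF_t = 6.500000, DF = 0.754801, PV = 4.906205
  t = 7.0000: CF_t = 106.500000, DF = 0.720230, PV = 76.704462
Price P = sum_t PV_t = 109.908532

Answer: Price = 109.9085


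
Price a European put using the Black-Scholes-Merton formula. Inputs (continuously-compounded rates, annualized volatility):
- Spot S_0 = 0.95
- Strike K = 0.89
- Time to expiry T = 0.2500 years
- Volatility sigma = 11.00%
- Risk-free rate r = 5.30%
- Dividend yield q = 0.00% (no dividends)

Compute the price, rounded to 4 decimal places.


Answer: Price = 0.0017

Derivation:
d1 = (ln(S/K) + (r - q + 0.5*sigma^2) * T) / (sigma * sqrt(T)) = 1.45460040
d2 = d1 - sigma * sqrt(T) = 1.39960040
exp(-rT) = 0.98683739; exp(-qT) = 1.00000000
P = K * exp(-rT) * N(-d2) - S_0 * exp(-qT) * N(-d1)
N(-d1) = 0.07288996; N(-d2) = 0.08081651
P = 0.8900 * 0.98683739 * 0.08081651 - 0.9500 * 1.00000000 * 0.07288996 = 0.0017


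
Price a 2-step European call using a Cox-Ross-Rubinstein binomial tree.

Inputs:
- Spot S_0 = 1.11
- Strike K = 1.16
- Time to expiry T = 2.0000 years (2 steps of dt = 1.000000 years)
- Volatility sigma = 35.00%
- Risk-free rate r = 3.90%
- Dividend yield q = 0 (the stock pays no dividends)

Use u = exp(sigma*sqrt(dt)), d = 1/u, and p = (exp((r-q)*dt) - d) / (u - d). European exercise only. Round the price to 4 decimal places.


dt = T/N = 1.000000
u = exp(sigma*sqrt(dt)) = 1.419068; d = 1/u = 0.704688
p = (exp((r-q)*dt) - d) / (u - d) = 0.469054
Discount per step: exp(-r*dt) = 0.961751
Stock lattice S(k, i) with i counting down-moves:
  k=0: S(0,0) = 1.1100
  k=1: S(1,0) = 1.5752; S(1,1) = 0.7822
  k=2: S(2,0) = 2.2353; S(2,1) = 1.1100; S(2,2) = 0.5512
Terminal payoffs V(N, i) = max(S_T - K, 0):
  V(2,0) = 1.075266; V(2,1) = 0.000000; V(2,2) = 0.000000
Backward induction: V(k, i) = exp(-r*dt) * [p * V(k+1, i) + (1-p) * V(k+1, i+1)].
  V(1,0) = exp(-r*dt) * [p*1.075266 + (1-p)*0.000000] = 0.485066
  V(1,1) = exp(-r*dt) * [p*0.000000 + (1-p)*0.000000] = 0.000000
  V(0,0) = exp(-r*dt) * [p*0.485066 + (1-p)*0.000000] = 0.218820

Answer: Price = V(0,0) = 0.2188


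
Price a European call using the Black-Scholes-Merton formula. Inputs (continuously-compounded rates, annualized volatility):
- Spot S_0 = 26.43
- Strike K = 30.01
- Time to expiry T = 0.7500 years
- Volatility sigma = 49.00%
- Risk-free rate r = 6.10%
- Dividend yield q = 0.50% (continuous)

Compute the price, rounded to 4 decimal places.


Answer: Price = 3.5433

Derivation:
d1 = (ln(S/K) + (r - q + 0.5*sigma^2) * T) / (sigma * sqrt(T)) = 0.01179814
d2 = d1 - sigma * sqrt(T) = -0.41255431
exp(-rT) = 0.95528075; exp(-qT) = 0.99625702
C = S_0 * exp(-qT) * N(d1) - K * exp(-rT) * N(d2)
N(d1) = 0.50470667; N(d2) = 0.33996659
C = 26.4300 * 0.99625702 * 0.50470667 - 30.0100 * 0.95528075 * 0.33996659 = 3.5433


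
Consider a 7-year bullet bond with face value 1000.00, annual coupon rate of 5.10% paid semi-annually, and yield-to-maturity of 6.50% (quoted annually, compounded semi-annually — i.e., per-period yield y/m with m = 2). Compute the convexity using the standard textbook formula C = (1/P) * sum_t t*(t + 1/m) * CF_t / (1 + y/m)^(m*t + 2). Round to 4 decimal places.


Answer: Convexity = 39.2962

Derivation:
Coupon per period c = face * coupon_rate / m = 25.500000
Periods per year m = 2; per-period yield y/m = 0.032500
Number of cashflows N = 14
Cashflows (t years, CF_t, discount factor 1/(1+y/m)^(m*t), PV):
  t = 0.5000: CF_t = 25.500000, DF = 0.968523, PV = 24.697337
  t = 1.0000: CF_t = 25.500000, DF = 0.938037, PV = 23.919939
  t = 1.5000: CF_t = 25.500000, DF = 0.908510, PV = 23.167011
  t = 2.0000: CF_t = 25.500000, DF = 0.879913, PV = 22.437783
  t = 2.5000: CF_t = 25.500000, DF = 0.852216, PV = 21.731509
  t = 3.0000: CF_t = 25.500000, DF = 0.825391, PV = 21.047466
  t = 3.5000: CF_t = 25.500000, DF = 0.799410, PV = 20.384955
  t = 4.0000: CF_t = 25.500000, DF = 0.774247, PV = 19.743298
  t = 4.5000: CF_t = 25.500000, DF = 0.749876, PV = 19.121838
  t = 5.0000: CF_t = 25.500000, DF = 0.726272, PV = 18.519940
  t = 5.5000: CF_t = 25.500000, DF = 0.703411, PV = 17.936988
  t = 6.0000: CF_t = 25.500000, DF = 0.681270, PV = 17.372385
  t = 6.5000: CF_t = 25.500000, DF = 0.659826, PV = 16.825555
  t = 7.0000: CF_t = 1025.500000, DF = 0.639056, PV = 655.352288
Price P = sum_t PV_t = 922.258291
Convexity numerator sum_t t*(t + 1/m) * CF_t / (1+y/m)^(m*t + 2):
  t = 0.5000: term = 11.583505
  t = 1.0000: term = 33.656674
  t = 1.5000: term = 65.194526
  t = 2.0000: term = 105.237330
  t = 2.5000: term = 152.887163
  t = 3.0000: term = 207.304628
  t = 3.5000: term = 267.705734
  t = 4.0000: term = 333.358921
  t = 4.5000: term = 403.582229
  t = 5.0000: term = 477.740600
  t = 5.5000: term = 555.243312
  t = 6.0000: term = 635.541541
  t = 6.5000: term = 718.126035
  t = 7.0000: term = 32274.089785
Convexity = (1/P) * sum = 36241.251984 / 922.258291 = 39.296206


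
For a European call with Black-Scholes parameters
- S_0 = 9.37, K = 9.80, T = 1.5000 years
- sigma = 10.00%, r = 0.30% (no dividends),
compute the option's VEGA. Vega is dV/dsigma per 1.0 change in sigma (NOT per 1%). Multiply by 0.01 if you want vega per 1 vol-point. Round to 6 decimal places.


d1 = -0.2683766243; d2 = -0.3908511115
phi(d1) = 0.3848307932; exp(-qT) = 1.0000000000; exp(-rT) = 0.9955101098
Vega = S * exp(-qT) * phi(d1) * sqrt(T) = 9.3700 * 1.0000000000 * 0.3848307932 * 1.2247448714 = 4.416264

Answer: Vega = 4.416264


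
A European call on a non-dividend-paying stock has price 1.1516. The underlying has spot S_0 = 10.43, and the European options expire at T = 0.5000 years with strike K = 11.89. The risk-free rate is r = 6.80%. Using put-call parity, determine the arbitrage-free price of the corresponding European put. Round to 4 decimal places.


Put-call parity: C - P = S_0 * exp(-qT) - K * exp(-rT).
S_0 * exp(-qT) = 10.4300 * 1.00000000 = 10.43000000
K * exp(-rT) = 11.8900 * 0.96657150 = 11.49253519
P = C - S*exp(-qT) + K*exp(-rT)
P = 1.1516 - 10.43000000 + 11.49253519 = 2.2141

Answer: Put price = 2.2141


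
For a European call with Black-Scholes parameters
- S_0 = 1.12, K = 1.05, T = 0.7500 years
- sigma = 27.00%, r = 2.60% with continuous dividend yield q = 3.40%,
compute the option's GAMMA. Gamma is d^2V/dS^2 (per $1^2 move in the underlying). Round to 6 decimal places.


d1 = 0.3672632883; d2 = 0.1334364293
phi(d1) = 0.3729243501; exp(-qT) = 0.9748223790; exp(-rT) = 0.9806888952
Gamma = exp(-qT) * phi(d1) / (S * sigma * sqrt(T)) = 0.9748223790 * 0.3729243501 / (1.1200 * 0.2700 * 0.8660254038) = 1.388142

Answer: Gamma = 1.388142


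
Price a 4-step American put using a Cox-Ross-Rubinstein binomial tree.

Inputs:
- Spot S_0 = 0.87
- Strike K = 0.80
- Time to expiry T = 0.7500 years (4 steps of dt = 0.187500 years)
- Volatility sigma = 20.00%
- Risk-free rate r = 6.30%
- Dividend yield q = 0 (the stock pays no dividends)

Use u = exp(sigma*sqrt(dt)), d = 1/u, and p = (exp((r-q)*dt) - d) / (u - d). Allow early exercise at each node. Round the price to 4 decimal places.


dt = T/N = 0.187500
u = exp(sigma*sqrt(dt)) = 1.090463; d = 1/u = 0.917042
p = (exp((r-q)*dt) - d) / (u - d) = 0.546881
Discount per step: exp(-r*dt) = 0.988257
Stock lattice S(k, i) with i counting down-moves:
  k=0: S(0,0) = 0.8700
  k=1: S(1,0) = 0.9487; S(1,1) = 0.7978
  k=2: S(2,0) = 1.0345; S(2,1) = 0.8700; S(2,2) = 0.7316
  k=3: S(3,0) = 1.1281; S(3,1) = 0.9487; S(3,2) = 0.7978; S(3,3) = 0.6709
  k=4: S(4,0) = 1.2302; S(4,1) = 1.0345; S(4,2) = 0.8700; S(4,3) = 0.7316; S(4,4) = 0.6153
Terminal payoffs V(N, i) = max(K - S_T, 0):
  V(4,0) = 0.000000; V(4,1) = 0.000000; V(4,2) = 0.000000; V(4,3) = 0.068360; V(4,4) = 0.184717
Backward induction: V(k, i) = exp(-r*dt) * [p * V(k+1, i) + (1-p) * V(k+1, i+1)]; then take max(V_cont, immediate exercise) for American.
  V(3,0) = exp(-r*dt) * [p*0.000000 + (1-p)*0.000000] = 0.000000; exercise = 0.000000; V(3,0) = max -> 0.000000
  V(3,1) = exp(-r*dt) * [p*0.000000 + (1-p)*0.000000] = 0.000000; exercise = 0.000000; V(3,1) = max -> 0.000000
  V(3,2) = exp(-r*dt) * [p*0.000000 + (1-p)*0.068360] = 0.030612; exercise = 0.002174; V(3,2) = max -> 0.030612
  V(3,3) = exp(-r*dt) * [p*0.068360 + (1-p)*0.184717] = 0.119662; exercise = 0.129056; V(3,3) = max -> 0.129056
  V(2,0) = exp(-r*dt) * [p*0.000000 + (1-p)*0.000000] = 0.000000; exercise = 0.000000; V(2,0) = max -> 0.000000
  V(2,1) = exp(-r*dt) * [p*0.000000 + (1-p)*0.030612] = 0.013708; exercise = 0.000000; V(2,1) = max -> 0.013708
  V(2,2) = exp(-r*dt) * [p*0.030612 + (1-p)*0.129056] = 0.074335; exercise = 0.068360; V(2,2) = max -> 0.074335
  V(1,0) = exp(-r*dt) * [p*0.000000 + (1-p)*0.013708] = 0.006138; exercise = 0.000000; V(1,0) = max -> 0.006138
  V(1,1) = exp(-r*dt) * [p*0.013708 + (1-p)*0.074335] = 0.040696; exercise = 0.002174; V(1,1) = max -> 0.040696
  V(0,0) = exp(-r*dt) * [p*0.006138 + (1-p)*0.040696] = 0.021541; exercise = 0.000000; V(0,0) = max -> 0.021541

Answer: Price = V(0,0) = 0.0215


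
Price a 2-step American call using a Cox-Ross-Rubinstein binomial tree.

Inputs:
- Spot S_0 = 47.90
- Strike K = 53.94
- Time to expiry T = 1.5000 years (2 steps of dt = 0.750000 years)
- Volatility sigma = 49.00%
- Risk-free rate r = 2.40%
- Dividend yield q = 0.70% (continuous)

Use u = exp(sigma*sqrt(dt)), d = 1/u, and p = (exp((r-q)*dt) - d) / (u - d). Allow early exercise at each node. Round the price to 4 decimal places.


dt = T/N = 0.750000
u = exp(sigma*sqrt(dt)) = 1.528600; d = 1/u = 0.654193
p = (exp((r-q)*dt) - d) / (u - d) = 0.410150
Discount per step: exp(-r*dt) = 0.982161
Stock lattice S(k, i) with i counting down-moves:
  k=0: S(0,0) = 47.9000
  k=1: S(1,0) = 73.2200; S(1,1) = 31.3359
  k=2: S(2,0) = 111.9240; S(2,1) = 47.9000; S(2,2) = 20.4997
Terminal payoffs V(N, i) = max(S_T - K, 0):
  V(2,0) = 57.984037; V(2,1) = 0.000000; V(2,2) = 0.000000
Backward induction: V(k, i) = exp(-r*dt) * [p * V(k+1, i) + (1-p) * V(k+1, i+1)]; then take max(V_cont, immediate exercise) for American.
  V(1,0) = exp(-r*dt) * [p*57.984037 + (1-p)*0.000000] = 23.357925; exercise = 19.279952; V(1,0) = max -> 23.357925
  V(1,1) = exp(-r*dt) * [p*0.000000 + (1-p)*0.000000] = 0.000000; exercise = 0.000000; V(1,1) = max -> 0.000000
  V(0,0) = exp(-r*dt) * [p*23.357925 + (1-p)*0.000000] = 9.409360; exercise = 0.000000; V(0,0) = max -> 9.409360

Answer: Price = V(0,0) = 9.4094


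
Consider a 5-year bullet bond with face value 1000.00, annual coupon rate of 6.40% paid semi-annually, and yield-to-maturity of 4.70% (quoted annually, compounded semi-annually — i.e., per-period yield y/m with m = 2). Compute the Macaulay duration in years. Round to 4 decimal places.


Answer: Macaulay duration = 4.3841 years

Derivation:
Coupon per period c = face * coupon_rate / m = 32.000000
Periods per year m = 2; per-period yield y/m = 0.023500
Number of cashflows N = 10
Cashflows (t years, CF_t, discount factor 1/(1+y/m)^(m*t), PV):
  t = 0.5000: CF_t = 32.000000, DF = 0.977040, PV = 31.265266
  t = 1.0000: CF_t = 32.000000, DF = 0.954606, PV = 30.547402
  t = 1.5000: CF_t = 32.000000, DF = 0.932688, PV = 29.846021
  t = 2.0000: CF_t = 32.000000, DF = 0.911273, PV = 29.160743
  t = 2.5000: CF_t = 32.000000, DF = 0.890350, PV = 28.491200
  t = 3.0000: CF_t = 32.000000, DF = 0.869907, PV = 27.837030
  t = 3.5000: CF_t = 32.000000, DF = 0.849934, PV = 27.197880
  t = 4.0000: CF_t = 32.000000, DF = 0.830419, PV = 26.573405
  t = 4.5000: CF_t = 32.000000, DF = 0.811352, PV = 25.963268
  t = 5.0000: CF_t = 1032.000000, DF = 0.792723, PV = 818.090270
Price P = sum_t PV_t = 1074.972485
Macaulay numerator sum_t t * PV_t:
  t * PV_t at t = 0.5000: 15.632633
  t * PV_t at t = 1.0000: 30.547402
  t * PV_t at t = 1.5000: 44.769031
  t * PV_t at t = 2.0000: 58.321487
  t * PV_t at t = 2.5000: 71.228000
  t * PV_t at t = 3.0000: 83.511090
  t * PV_t at t = 3.5000: 95.192579
  t * PV_t at t = 4.0000: 106.293619
  t * PV_t at t = 4.5000: 116.834706
  t * PV_t at t = 5.0000: 4090.451349
Macaulay duration D = (sum_t t * PV_t) / P = 4712.781896 / 1074.972485 = 4.384095


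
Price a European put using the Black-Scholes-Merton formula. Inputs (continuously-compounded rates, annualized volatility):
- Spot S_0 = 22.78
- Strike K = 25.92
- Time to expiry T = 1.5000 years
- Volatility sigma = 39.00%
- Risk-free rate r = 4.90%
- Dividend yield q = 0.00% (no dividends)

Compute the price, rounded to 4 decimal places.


d1 = (ln(S/K) + (r - q + 0.5*sigma^2) * T) / (sigma * sqrt(T)) = 0.12235533
d2 = d1 - sigma * sqrt(T) = -0.35529517
exp(-rT) = 0.92913615; exp(-qT) = 1.00000000
P = K * exp(-rT) * N(-d2) - S_0 * exp(-qT) * N(-d1)
N(-d1) = 0.45130881; N(-d2) = 0.63881576
P = 25.9200 * 0.92913615 * 0.63881576 - 22.7800 * 1.00000000 * 0.45130881 = 5.1039

Answer: Price = 5.1039


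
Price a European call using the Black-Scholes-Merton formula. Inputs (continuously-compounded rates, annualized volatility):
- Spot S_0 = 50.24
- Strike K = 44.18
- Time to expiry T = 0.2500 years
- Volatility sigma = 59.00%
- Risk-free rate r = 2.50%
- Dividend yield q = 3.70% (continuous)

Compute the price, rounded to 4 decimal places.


Answer: Price = 8.9147

Derivation:
d1 = (ln(S/K) + (r - q + 0.5*sigma^2) * T) / (sigma * sqrt(T)) = 0.57305703
d2 = d1 - sigma * sqrt(T) = 0.27805703
exp(-rT) = 0.99376949; exp(-qT) = 0.99079265
C = S_0 * exp(-qT) * N(d1) - K * exp(-rT) * N(d2)
N(d1) = 0.71669696; N(d2) = 0.60951571
C = 50.2400 * 0.99079265 * 0.71669696 - 44.1800 * 0.99376949 * 0.60951571 = 8.9147


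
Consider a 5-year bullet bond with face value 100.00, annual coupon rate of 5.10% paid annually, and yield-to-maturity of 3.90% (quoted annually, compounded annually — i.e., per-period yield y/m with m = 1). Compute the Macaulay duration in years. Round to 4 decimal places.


Answer: Macaulay duration = 4.5513 years

Derivation:
Coupon per period c = face * coupon_rate / m = 5.100000
Periods per year m = 1; per-period yield y/m = 0.039000
Number of cashflows N = 5
Cashflows (t years, CF_t, discount factor 1/(1+y/m)^(m*t), PV):
  t = 1.0000: CF_t = 5.100000, DF = 0.962464, PV = 4.908566
  t = 2.0000: CF_t = 5.100000, DF = 0.926337, PV = 4.724318
  t = 3.0000: CF_t = 5.100000, DF = 0.891566, PV = 4.546985
  t = 4.0000: CF_t = 5.100000, DF = 0.858100, PV = 4.376309
  t = 5.0000: CF_t = 105.100000, DF = 0.825890, PV = 86.801050
Price P = sum_t PV_t = 105.357228
Macaulay numerator sum_t t * PV_t:
  t * PV_t at t = 1.0000: 4.908566
  t * PV_t at t = 2.0000: 9.448635
  t * PV_t at t = 3.0000: 13.640955
  t * PV_t at t = 4.0000: 17.505236
  t * PV_t at t = 5.0000: 434.005250
Macaulay duration D = (sum_t t * PV_t) / P = 479.508642 / 105.357228 = 4.551265


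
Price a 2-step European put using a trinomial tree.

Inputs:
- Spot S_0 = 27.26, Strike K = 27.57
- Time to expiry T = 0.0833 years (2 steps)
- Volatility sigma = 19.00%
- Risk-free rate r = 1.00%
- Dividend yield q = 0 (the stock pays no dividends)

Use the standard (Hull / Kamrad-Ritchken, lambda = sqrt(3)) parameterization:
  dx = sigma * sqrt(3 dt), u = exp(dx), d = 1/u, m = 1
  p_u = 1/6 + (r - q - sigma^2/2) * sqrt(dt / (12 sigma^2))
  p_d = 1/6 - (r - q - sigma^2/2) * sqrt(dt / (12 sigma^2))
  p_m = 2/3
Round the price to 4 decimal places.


Answer: Price = V(0,0) = 0.7306

Derivation:
dt = T/N = 0.041650; dx = sigma*sqrt(3*dt) = 0.067162
u = exp(dx) = 1.069468; d = 1/u = 0.935044
p_u = 0.164171, p_m = 0.666667, p_d = 0.169163
Discount per step: exp(-r*dt) = 0.999584
Stock lattice S(k, j) with j the centered position index:
  k=0: S(0,+0) = 27.2600
  k=1: S(1,-1) = 25.4893; S(1,+0) = 27.2600; S(1,+1) = 29.1537
  k=2: S(2,-2) = 23.8336; S(2,-1) = 25.4893; S(2,+0) = 27.2600; S(2,+1) = 29.1537; S(2,+2) = 31.1790
Terminal payoffs V(N, j) = max(K - S_T, 0):
  V(2,-2) = 3.736384; V(2,-1) = 2.080701; V(2,+0) = 0.310000; V(2,+1) = 0.000000; V(2,+2) = 0.000000
Backward induction: V(k, j) = exp(-r*dt) * [p_u * V(k+1, j+1) + p_m * V(k+1, j) + p_d * V(k+1, j-1)]
  V(1,-1) = exp(-r*dt) * [p_u*0.310000 + p_m*2.080701 + p_d*3.736384] = 2.069222
  V(1,+0) = exp(-r*dt) * [p_u*0.000000 + p_m*0.310000 + p_d*2.080701] = 0.558411
  V(1,+1) = exp(-r*dt) * [p_u*0.000000 + p_m*0.000000 + p_d*0.310000] = 0.052419
  V(0,+0) = exp(-r*dt) * [p_u*0.052419 + p_m*0.558411 + p_d*2.069222] = 0.730611


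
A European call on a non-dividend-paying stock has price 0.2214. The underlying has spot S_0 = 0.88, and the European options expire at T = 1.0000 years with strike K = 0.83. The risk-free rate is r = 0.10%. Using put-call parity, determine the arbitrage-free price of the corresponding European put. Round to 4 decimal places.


Put-call parity: C - P = S_0 * exp(-qT) - K * exp(-rT).
S_0 * exp(-qT) = 0.8800 * 1.00000000 = 0.88000000
K * exp(-rT) = 0.8300 * 0.99900050 = 0.82917041
P = C - S*exp(-qT) + K*exp(-rT)
P = 0.2214 - 0.88000000 + 0.82917041 = 0.1706

Answer: Put price = 0.1706


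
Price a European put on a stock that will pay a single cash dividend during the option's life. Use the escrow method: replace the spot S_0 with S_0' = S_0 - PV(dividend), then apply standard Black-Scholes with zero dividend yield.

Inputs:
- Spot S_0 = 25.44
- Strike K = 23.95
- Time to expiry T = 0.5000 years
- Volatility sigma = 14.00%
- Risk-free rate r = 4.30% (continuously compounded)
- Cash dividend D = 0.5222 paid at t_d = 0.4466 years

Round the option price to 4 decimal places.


Answer: Price = 0.3895

Derivation:
PV(D) = D * exp(-r * t_d) = 0.5222 * 0.98097942 = 0.51226745
S_0' = S_0 - PV(D) = 25.4400 - 0.51226745 = 24.92773255
d1 = (ln(S_0'/K) + (r + sigma^2/2)*T) / (sigma*sqrt(T)) = 0.67086874
d2 = d1 - sigma*sqrt(T) = 0.57187379
exp(-rT) = 0.97872948
N(-d1) = 0.25115208; N(-d2) = 0.28370374
P = K * exp(-rT) * N(-d2) - S_0' * N(-d1) = 23.9500 * 0.97872948 * 0.28370374 - 24.92773255 * 0.25115208 = 0.3895


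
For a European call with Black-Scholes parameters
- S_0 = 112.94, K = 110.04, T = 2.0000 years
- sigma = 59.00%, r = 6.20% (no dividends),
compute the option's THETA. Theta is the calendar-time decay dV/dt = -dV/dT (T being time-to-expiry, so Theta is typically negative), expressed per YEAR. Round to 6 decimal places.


d1 = 0.5969812139; d2 = -0.2374047879
phi(d1) = 0.3338271890; exp(-qT) = 1.0000000000; exp(-rT) = 0.8833798409
Theta = -S*exp(-qT)*phi(d1)*sigma/(2*sqrt(T)) - r*K*exp(-rT)*N(d2) + q*S*exp(-qT)*N(d1)
N(d1) = 0.7247400384; N(d2) = 0.4061713878; sqrt(T) = 1.4142135624
Term 1 = -112.9400 * 1.0000000000 * 0.3338271890 * 0.5900 / (2 * 1.4142135624) = -7.8645976108
Term 2 = -0.0620 * 110.0400 * 0.8833798409 * 0.4061713878 = -2.4479304936
Term 3 = 0 (no dividend yield, q = 0)
Theta = -7.8645976108 + (-2.4479304936) + (0.0000000000) = -10.312528

Answer: Theta = -10.312528


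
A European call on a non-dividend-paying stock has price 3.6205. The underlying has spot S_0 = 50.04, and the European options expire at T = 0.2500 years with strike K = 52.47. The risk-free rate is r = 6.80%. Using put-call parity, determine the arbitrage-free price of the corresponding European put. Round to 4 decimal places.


Put-call parity: C - P = S_0 * exp(-qT) - K * exp(-rT).
S_0 * exp(-qT) = 50.0400 * 1.00000000 = 50.04000000
K * exp(-rT) = 52.4700 * 0.98314368 = 51.58554913
P = C - S*exp(-qT) + K*exp(-rT)
P = 3.6205 - 50.04000000 + 51.58554913 = 5.1660

Answer: Put price = 5.1660


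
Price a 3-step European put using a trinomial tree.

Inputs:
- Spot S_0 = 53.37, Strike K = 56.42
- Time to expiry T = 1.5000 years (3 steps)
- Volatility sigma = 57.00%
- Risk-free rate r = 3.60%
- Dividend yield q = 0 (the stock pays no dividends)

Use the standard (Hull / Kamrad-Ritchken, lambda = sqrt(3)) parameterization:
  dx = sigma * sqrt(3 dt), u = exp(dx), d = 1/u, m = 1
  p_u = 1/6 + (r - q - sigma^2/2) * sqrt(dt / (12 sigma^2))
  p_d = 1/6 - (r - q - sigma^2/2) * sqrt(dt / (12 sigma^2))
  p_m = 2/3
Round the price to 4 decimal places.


Answer: Price = V(0,0) = 13.7409

Derivation:
dt = T/N = 0.500000; dx = sigma*sqrt(3*dt) = 0.698105
u = exp(dx) = 2.009939; d = 1/u = 0.497527
p_u = 0.121383, p_m = 0.666667, p_d = 0.211950
Discount per step: exp(-r*dt) = 0.982161
Stock lattice S(k, j) with j the centered position index:
  k=0: S(0,+0) = 53.3700
  k=1: S(1,-1) = 26.5530; S(1,+0) = 53.3700; S(1,+1) = 107.2705
  k=2: S(2,-2) = 13.2109; S(2,-1) = 26.5530; S(2,+0) = 53.3700; S(2,+1) = 107.2705; S(2,+2) = 215.6071
  k=3: S(3,-3) = 6.5728; S(3,-2) = 13.2109; S(3,-1) = 26.5530; S(3,+0) = 53.3700; S(3,+1) = 107.2705; S(3,+2) = 215.6071; S(3,+3) = 433.3573
Terminal payoffs V(N, j) = max(K - S_T, 0):
  V(3,-3) = 49.847232; V(3,-2) = 43.209134; V(3,-1) = 29.866961; V(3,+0) = 3.050000; V(3,+1) = 0.000000; V(3,+2) = 0.000000; V(3,+3) = 0.000000
Backward induction: V(k, j) = exp(-r*dt) * [p_u * V(k+1, j+1) + p_m * V(k+1, j) + p_d * V(k+1, j-1)]
  V(2,-2) = exp(-r*dt) * [p_u*29.866961 + p_m*43.209134 + p_d*49.847232] = 42.229547
  V(2,-1) = exp(-r*dt) * [p_u*3.050000 + p_m*29.866961 + p_d*43.209134] = 28.914528
  V(2,+0) = exp(-r*dt) * [p_u*0.000000 + p_m*3.050000 + p_d*29.866961] = 8.214437
  V(2,+1) = exp(-r*dt) * [p_u*0.000000 + p_m*0.000000 + p_d*3.050000] = 0.634916
  V(2,+2) = exp(-r*dt) * [p_u*0.000000 + p_m*0.000000 + p_d*0.000000] = 0.000000
  V(1,-1) = exp(-r*dt) * [p_u*8.214437 + p_m*28.914528 + p_d*42.229547] = 28.702674
  V(1,+0) = exp(-r*dt) * [p_u*0.634916 + p_m*8.214437 + p_d*28.914528] = 11.473403
  V(1,+1) = exp(-r*dt) * [p_u*0.000000 + p_m*0.634916 + p_d*8.214437] = 2.125718
  V(0,+0) = exp(-r*dt) * [p_u*2.125718 + p_m*11.473403 + p_d*28.702674] = 13.740917


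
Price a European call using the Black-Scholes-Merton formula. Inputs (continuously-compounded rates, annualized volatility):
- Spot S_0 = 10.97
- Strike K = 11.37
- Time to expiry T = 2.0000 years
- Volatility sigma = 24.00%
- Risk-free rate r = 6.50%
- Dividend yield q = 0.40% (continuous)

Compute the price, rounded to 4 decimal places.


d1 = (ln(S/K) + (r - q + 0.5*sigma^2) * T) / (sigma * sqrt(T)) = 0.42363347
d2 = d1 - sigma * sqrt(T) = 0.08422221
exp(-rT) = 0.87809543; exp(-qT) = 0.99203191
C = S_0 * exp(-qT) * N(d1) - K * exp(-rT) * N(d2)
N(d1) = 0.66408343; N(d2) = 0.53356012
C = 10.9700 * 0.99203191 * 0.66408343 - 11.3700 * 0.87809543 * 0.53356012 = 1.8999

Answer: Price = 1.8999


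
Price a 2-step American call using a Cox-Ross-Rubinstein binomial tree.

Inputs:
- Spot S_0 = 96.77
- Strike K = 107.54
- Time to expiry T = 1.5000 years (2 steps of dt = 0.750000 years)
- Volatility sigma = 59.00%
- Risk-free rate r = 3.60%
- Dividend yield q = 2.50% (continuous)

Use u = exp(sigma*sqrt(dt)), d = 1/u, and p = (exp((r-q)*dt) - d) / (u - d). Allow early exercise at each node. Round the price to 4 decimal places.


Answer: Price = V(0,0) = 22.3909

Derivation:
dt = T/N = 0.750000
u = exp(sigma*sqrt(dt)) = 1.666882; d = 1/u = 0.599922
p = (exp((r-q)*dt) - d) / (u - d) = 0.382734
Discount per step: exp(-r*dt) = 0.973361
Stock lattice S(k, i) with i counting down-moves:
  k=0: S(0,0) = 96.7700
  k=1: S(1,0) = 161.3042; S(1,1) = 58.0545
  k=2: S(2,0) = 268.8751; S(2,1) = 96.7700; S(2,2) = 34.8282
Terminal payoffs V(N, i) = max(S_T - K, 0):
  V(2,0) = 161.335112; V(2,1) = 0.000000; V(2,2) = 0.000000
Backward induction: V(k, i) = exp(-r*dt) * [p * V(k+1, i) + (1-p) * V(k+1, i+1)]; then take max(V_cont, immediate exercise) for American.
  V(1,0) = exp(-r*dt) * [p*161.335112 + (1-p)*0.000000] = 60.103518; exercise = 53.764199; V(1,0) = max -> 60.103518
  V(1,1) = exp(-r*dt) * [p*0.000000 + (1-p)*0.000000] = 0.000000; exercise = 0.000000; V(1,1) = max -> 0.000000
  V(0,0) = exp(-r*dt) * [p*60.103518 + (1-p)*0.000000] = 22.390866; exercise = 0.000000; V(0,0) = max -> 22.390866


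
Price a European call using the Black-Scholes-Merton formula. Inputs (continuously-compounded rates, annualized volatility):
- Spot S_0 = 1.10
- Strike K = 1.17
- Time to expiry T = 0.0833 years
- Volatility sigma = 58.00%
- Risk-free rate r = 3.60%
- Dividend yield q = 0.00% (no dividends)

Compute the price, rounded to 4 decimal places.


Answer: Price = 0.0469

Derivation:
d1 = (ln(S/K) + (r - q + 0.5*sigma^2) * T) / (sigma * sqrt(T)) = -0.26693082
d2 = d1 - sigma * sqrt(T) = -0.43432891
exp(-rT) = 0.99700569; exp(-qT) = 1.00000000
C = S_0 * exp(-qT) * N(d1) - K * exp(-rT) * N(d2)
N(d1) = 0.39476121; N(d2) = 0.33202481
C = 1.1000 * 1.00000000 * 0.39476121 - 1.1700 * 0.99700569 * 0.33202481 = 0.0469


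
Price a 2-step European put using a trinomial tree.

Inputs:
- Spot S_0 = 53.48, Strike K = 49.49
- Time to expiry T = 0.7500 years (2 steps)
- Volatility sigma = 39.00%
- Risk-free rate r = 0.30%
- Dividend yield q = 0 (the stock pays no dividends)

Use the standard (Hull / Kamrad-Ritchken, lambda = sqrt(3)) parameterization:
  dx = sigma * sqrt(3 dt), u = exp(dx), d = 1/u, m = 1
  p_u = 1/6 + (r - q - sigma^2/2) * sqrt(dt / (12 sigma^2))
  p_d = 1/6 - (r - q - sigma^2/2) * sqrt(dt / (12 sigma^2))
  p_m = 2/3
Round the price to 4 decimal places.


Answer: Price = V(0,0) = 4.7944

Derivation:
dt = T/N = 0.375000; dx = sigma*sqrt(3*dt) = 0.413657
u = exp(dx) = 1.512339; d = 1/u = 0.661227
p_u = 0.133555, p_m = 0.666667, p_d = 0.199778
Discount per step: exp(-r*dt) = 0.998876
Stock lattice S(k, j) with j the centered position index:
  k=0: S(0,+0) = 53.4800
  k=1: S(1,-1) = 35.3624; S(1,+0) = 53.4800; S(1,+1) = 80.8799
  k=2: S(2,-2) = 23.3826; S(2,-1) = 35.3624; S(2,+0) = 53.4800; S(2,+1) = 80.8799; S(2,+2) = 122.3178
Terminal payoffs V(N, j) = max(K - S_T, 0):
  V(2,-2) = 26.107385; V(2,-1) = 14.127558; V(2,+0) = 0.000000; V(2,+1) = 0.000000; V(2,+2) = 0.000000
Backward induction: V(k, j) = exp(-r*dt) * [p_u * V(k+1, j+1) + p_m * V(k+1, j) + p_d * V(k+1, j-1)]
  V(1,-1) = exp(-r*dt) * [p_u*0.000000 + p_m*14.127558 + p_d*26.107385] = 14.617607
  V(1,+0) = exp(-r*dt) * [p_u*0.000000 + p_m*0.000000 + p_d*14.127558] = 2.819206
  V(1,+1) = exp(-r*dt) * [p_u*0.000000 + p_m*0.000000 + p_d*0.000000] = 0.000000
  V(0,+0) = exp(-r*dt) * [p_u*0.000000 + p_m*2.819206 + p_d*14.617607] = 4.794355


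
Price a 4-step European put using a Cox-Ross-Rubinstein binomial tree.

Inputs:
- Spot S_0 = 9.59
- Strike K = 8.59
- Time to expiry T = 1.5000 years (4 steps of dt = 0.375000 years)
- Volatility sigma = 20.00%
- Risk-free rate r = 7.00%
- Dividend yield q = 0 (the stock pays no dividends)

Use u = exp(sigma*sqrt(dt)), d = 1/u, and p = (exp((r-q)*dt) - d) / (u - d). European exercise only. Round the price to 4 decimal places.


Answer: Price = V(0,0) = 0.2474

Derivation:
dt = T/N = 0.375000
u = exp(sigma*sqrt(dt)) = 1.130290; d = 1/u = 0.884728
p = (exp((r-q)*dt) - d) / (u - d) = 0.577733
Discount per step: exp(-r*dt) = 0.974092
Stock lattice S(k, i) with i counting down-moves:
  k=0: S(0,0) = 9.5900
  k=1: S(1,0) = 10.8395; S(1,1) = 8.4845
  k=2: S(2,0) = 12.2518; S(2,1) = 9.5900; S(2,2) = 7.5065
  k=3: S(3,0) = 13.8480; S(3,1) = 10.8395; S(3,2) = 8.4845; S(3,3) = 6.6412
  k=4: S(4,0) = 15.6523; S(4,1) = 12.2518; S(4,2) = 9.5900; S(4,3) = 7.5065; S(4,4) = 5.8757
Terminal payoffs V(N, i) = max(K - S_T, 0):
  V(4,0) = 0.000000; V(4,1) = 0.000000; V(4,2) = 0.000000; V(4,3) = 1.083480; V(4,4) = 2.714313
Backward induction: V(k, i) = exp(-r*dt) * [p * V(k+1, i) + (1-p) * V(k+1, i+1)].
  V(3,0) = exp(-r*dt) * [p*0.000000 + (1-p)*0.000000] = 0.000000
  V(3,1) = exp(-r*dt) * [p*0.000000 + (1-p)*0.000000] = 0.000000
  V(3,2) = exp(-r*dt) * [p*0.000000 + (1-p)*1.083480] = 0.445665
  V(3,3) = exp(-r*dt) * [p*1.083480 + (1-p)*2.714313] = 1.726215
  V(2,0) = exp(-r*dt) * [p*0.000000 + (1-p)*0.000000] = 0.000000
  V(2,1) = exp(-r*dt) * [p*0.000000 + (1-p)*0.445665] = 0.183314
  V(2,2) = exp(-r*dt) * [p*0.445665 + (1-p)*1.726215] = 0.960843
  V(1,0) = exp(-r*dt) * [p*0.000000 + (1-p)*0.183314] = 0.075402
  V(1,1) = exp(-r*dt) * [p*0.183314 + (1-p)*0.960843] = 0.498383
  V(0,0) = exp(-r*dt) * [p*0.075402 + (1-p)*0.498383] = 0.247432


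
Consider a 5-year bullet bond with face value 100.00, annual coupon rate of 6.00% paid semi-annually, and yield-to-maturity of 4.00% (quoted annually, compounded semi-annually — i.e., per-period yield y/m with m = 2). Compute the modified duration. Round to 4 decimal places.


Answer: Modified duration = 4.3367

Derivation:
Coupon per period c = face * coupon_rate / m = 3.000000
Periods per year m = 2; per-period yield y/m = 0.020000
Number of cashflows N = 10
Cashflows (t years, CF_t, discount factor 1/(1+y/m)^(m*t), PV):
  t = 0.5000: CF_t = 3.000000, DF = 0.980392, PV = 2.941176
  t = 1.0000: CF_t = 3.000000, DF = 0.961169, PV = 2.883506
  t = 1.5000: CF_t = 3.000000, DF = 0.942322, PV = 2.826967
  t = 2.0000: CF_t = 3.000000, DF = 0.923845, PV = 2.771536
  t = 2.5000: CF_t = 3.000000, DF = 0.905731, PV = 2.717192
  t = 3.0000: CF_t = 3.000000, DF = 0.887971, PV = 2.663914
  t = 3.5000: CF_t = 3.000000, DF = 0.870560, PV = 2.611681
  t = 4.0000: CF_t = 3.000000, DF = 0.853490, PV = 2.560471
  t = 4.5000: CF_t = 3.000000, DF = 0.836755, PV = 2.510266
  t = 5.0000: CF_t = 103.000000, DF = 0.820348, PV = 84.495875
Price P = sum_t PV_t = 108.982585
First compute Macaulay numerator sum_t t * PV_t:
  t * PV_t at t = 0.5000: 1.470588
  t * PV_t at t = 1.0000: 2.883506
  t * PV_t at t = 1.5000: 4.240451
  t * PV_t at t = 2.0000: 5.543073
  t * PV_t at t = 2.5000: 6.792981
  t * PV_t at t = 3.0000: 7.991742
  t * PV_t at t = 3.5000: 9.140882
  t * PV_t at t = 4.0000: 10.241884
  t * PV_t at t = 4.5000: 11.296196
  t * PV_t at t = 5.0000: 422.479374
Macaulay duration D = 482.080678 / 108.982585 = 4.423465
Modified duration = D / (1 + y/m) = 4.423465 / (1 + 0.020000) = 4.336731
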